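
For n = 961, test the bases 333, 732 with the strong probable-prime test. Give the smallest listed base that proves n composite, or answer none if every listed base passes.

n − 1 = 960 = 2^6 · 15, so s = 6 and d = 15.
Base 333: x_0 = 333^15 mod 961 = 960. x_0 = 960 ≡ −1, so 333 is not a witness.
Base 732: x_0 = 732^15 mod 961 = 1. x_0 = 1, so 732 is not a witness.
No listed base is a witness for 961.

none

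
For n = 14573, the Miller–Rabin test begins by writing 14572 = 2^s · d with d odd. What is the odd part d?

3643

Halving: 14572 → 7286 → 3643; 3643 is odd.
So 14572 = 2^2 · 3643.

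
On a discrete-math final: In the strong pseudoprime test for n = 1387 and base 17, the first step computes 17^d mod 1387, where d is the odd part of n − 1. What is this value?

n − 1 = 1386 = 2^1 · 693, so s = 1 and d = 693.
Repeated squaring mod 1387: 17^1 ≡ 17, 17^2 ≡ 289, 17^4 ≡ 301, 17^8 ≡ 446, 17^16 ≡ 575, 17^32 ≡ 519, 17^64 ≡ 283, 17^128 ≡ 1030, 17^256 ≡ 1232, 17^512 ≡ 446.
693 = 512 + 128 + 32 + 16 + 4 + 1, so 17^693 ≡ 446·1030·519·575·301·17 ≡ 229 (mod 1387).

229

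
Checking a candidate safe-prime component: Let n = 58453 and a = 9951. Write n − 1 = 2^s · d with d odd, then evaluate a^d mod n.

n − 1 = 58452 = 2^2 · 14613, so s = 2 and d = 14613.
Repeated squaring mod 58453: 9951^1 ≡ 9951, 9951^2 ≡ 3019, 9951^4 ≡ 54146, 9951^8 ≡ 20648, 9951^16 ≡ 42175, 9951^32 ≡ 5835, 9951^64 ≡ 27579, 9951^128 ≡ 10805, 9951^256 ≡ 17384, 9951^512 ≡ 1446, 9951^1024 ≡ 45061, 9951^2048 ≡ 11860, 9951^4096 ≡ 21682, 9951^8192 ≡ 30098.
14613 = 8192 + 4096 + 2048 + 256 + 16 + 4 + 1, so 9951^14613 ≡ 30098·21682·11860·17384·42175·54146·9951 ≡ 51425 (mod 58453).

51425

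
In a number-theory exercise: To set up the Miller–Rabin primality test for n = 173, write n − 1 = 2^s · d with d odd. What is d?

Halving: 172 → 86 → 43; 43 is odd.
So 172 = 2^2 · 43.

43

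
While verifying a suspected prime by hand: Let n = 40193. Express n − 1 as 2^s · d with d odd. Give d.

Halving: 40192 → 20096 → 10048 → 5024 → 2512 → 1256 → 628 → 314 → 157; 157 is odd.
So 40192 = 2^8 · 157.

157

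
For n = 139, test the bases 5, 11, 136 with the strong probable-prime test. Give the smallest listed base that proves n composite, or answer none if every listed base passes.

none

n − 1 = 138 = 2^1 · 69, so s = 1 and d = 69.
Base 5: x_0 = 5^69 mod 139 = 1. x_0 = 1, so 5 is not a witness.
Base 11: x_0 = 11^69 mod 139 = 1. x_0 = 1, so 11 is not a witness.
Base 136: x_0 = 136^69 mod 139 = 1. x_0 = 1, so 136 is not a witness.
No listed base is a witness for 139.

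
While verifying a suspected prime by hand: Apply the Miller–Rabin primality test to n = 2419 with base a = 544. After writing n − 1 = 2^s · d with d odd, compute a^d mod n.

2185

n − 1 = 2418 = 2^1 · 1209, so s = 1 and d = 1209.
Repeated squaring mod 2419: 544^1 ≡ 544, 544^2 ≡ 818, 544^4 ≡ 1480, 544^8 ≡ 1205, 544^16 ≡ 625, 544^32 ≡ 1166, 544^64 ≡ 78, 544^128 ≡ 1246, 544^256 ≡ 1937, 544^512 ≡ 100, 544^1024 ≡ 324.
1209 = 1024 + 128 + 32 + 16 + 8 + 1, so 544^1209 ≡ 324·1246·1166·625·1205·544 ≡ 2185 (mod 2419).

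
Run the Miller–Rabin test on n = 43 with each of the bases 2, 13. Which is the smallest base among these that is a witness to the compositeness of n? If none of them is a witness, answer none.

n − 1 = 42 = 2^1 · 21, so s = 1 and d = 21.
Base 2: x_0 = 2^21 mod 43 = 42. x_0 = 42 ≡ −1, so 2 is not a witness.
Base 13: x_0 = 13^21 mod 43 = 1. x_0 = 1, so 13 is not a witness.
No listed base is a witness for 43.

none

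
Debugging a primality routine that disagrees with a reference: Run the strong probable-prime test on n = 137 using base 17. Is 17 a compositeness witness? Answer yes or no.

no

n − 1 = 136 = 2^3 · 17, so s = 3 and d = 17.
By repeated squaring, 17^17 ≡ 37 (mod 137).
x_0 = 17^17 mod 137 = 37.
x_0 is neither 1 nor 136, so continue squaring.
x_1 = 37^2 mod 137 = 136.
x_1 ≡ −1, so 17 is not a witness.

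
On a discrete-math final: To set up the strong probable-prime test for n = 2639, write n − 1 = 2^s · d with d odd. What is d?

Halving: 2638 → 1319; 1319 is odd.
So 2638 = 2^1 · 1319.

1319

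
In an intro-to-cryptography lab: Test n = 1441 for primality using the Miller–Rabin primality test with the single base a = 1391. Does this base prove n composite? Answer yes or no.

yes

n − 1 = 1440 = 2^5 · 45, so s = 5 and d = 45.
x_0 = 1391^45 mod 1441 = 694.
x_0 is neither 1 nor 1440, so continue squaring.
x_1 = 694^2 mod 1441 = 342.
x_2 = 342^2 mod 1441 = 243.
x_3 = 243^2 mod 1441 = 1409.
x_4 = 1409^2 mod 1441 = 1024.
Reached i = s−1 = 4 without hitting −1: 1391 is a Miller–Rabin witness and 1441 is composite.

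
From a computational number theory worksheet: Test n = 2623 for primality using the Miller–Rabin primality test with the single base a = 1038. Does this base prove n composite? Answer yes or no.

no

n − 1 = 2622 = 2^1 · 1311, so s = 1 and d = 1311.
x_0 = 1038^1311 mod 2623 = 1.
x_0 = 1, so 1038 is not a witness.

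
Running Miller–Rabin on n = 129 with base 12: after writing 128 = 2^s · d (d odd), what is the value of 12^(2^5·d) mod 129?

n − 1 = 128 = 2^7 · 1, so s = 7 and d = 1.
x_0 = 12^1 mod 129 = 12.
x_1 = 12^2 mod 129 = 15.
x_2 = 15^2 mod 129 = 96.
x_3 = 96^2 mod 129 = 57.
x_4 = 57^2 mod 129 = 24.
x_5 = 24^2 mod 129 = 60.

60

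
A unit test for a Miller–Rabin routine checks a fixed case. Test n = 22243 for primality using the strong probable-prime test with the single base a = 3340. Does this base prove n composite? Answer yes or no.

n − 1 = 22242 = 2^1 · 11121, so s = 1 and d = 11121.
x_0 = 3340^11121 mod 22243 = 8722.
x_0 ∉ {1, 22242} and s = 1, so 3340 is a Miller–Rabin witness and 22243 is composite.

yes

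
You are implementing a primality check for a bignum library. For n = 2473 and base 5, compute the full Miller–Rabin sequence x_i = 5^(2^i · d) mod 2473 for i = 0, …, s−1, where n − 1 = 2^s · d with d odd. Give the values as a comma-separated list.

n − 1 = 2472 = 2^3 · 309, so s = 3 and d = 309.
x_0 = 5^309 mod 2473 = 978.
x_1 = 978^2 mod 2473 = 1906.
x_2 = 1906^2 mod 2473 = 2472.

978, 1906, 2472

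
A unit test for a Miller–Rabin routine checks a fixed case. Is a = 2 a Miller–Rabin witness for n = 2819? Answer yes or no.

n − 1 = 2818 = 2^1 · 1409, so s = 1 and d = 1409.
x_0 = 2^1409 mod 2819 = 2818.
x_0 = 2818 ≡ −1, so 2 is not a witness.

no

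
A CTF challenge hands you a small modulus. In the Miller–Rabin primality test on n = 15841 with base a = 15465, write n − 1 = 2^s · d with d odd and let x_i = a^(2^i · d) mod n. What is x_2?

n − 1 = 15840 = 2^5 · 495, so s = 5 and d = 495.
x_0 = 15465^495 mod 15841 = 11159.
x_1 = 11159^2 mod 15841 = 13021.
x_2 = 13021^2 mod 15841 = 218.

218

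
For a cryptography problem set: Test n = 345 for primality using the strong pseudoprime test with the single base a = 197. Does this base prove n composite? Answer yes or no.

n − 1 = 344 = 2^3 · 43, so s = 3 and d = 43.
x_0 = 197^43 mod 345 = 338.
x_0 is neither 1 nor 344, so continue squaring.
x_1 = 338^2 mod 345 = 49.
x_2 = 49^2 mod 345 = 331.
Reached i = s−1 = 2 without hitting −1: 197 is a Miller–Rabin witness and 345 is composite.

yes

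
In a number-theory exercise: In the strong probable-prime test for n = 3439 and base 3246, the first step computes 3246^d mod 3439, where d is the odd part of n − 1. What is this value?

n − 1 = 3438 = 2^1 · 1719, so s = 1 and d = 1719.
3246^1719 mod 3439 = 2395.

2395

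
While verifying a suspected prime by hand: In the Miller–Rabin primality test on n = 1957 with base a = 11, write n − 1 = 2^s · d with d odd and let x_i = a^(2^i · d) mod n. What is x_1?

1027

n − 1 = 1956 = 2^2 · 489, so s = 2 and d = 489.
Repeated squaring mod 1957: 11^1 ≡ 11, 11^2 ≡ 121, 11^4 ≡ 942, 11^8 ≡ 843, 11^16 ≡ 258, 11^32 ≡ 26, 11^64 ≡ 676, 11^128 ≡ 995, 11^256 ≡ 1740.
489 = 256 + 128 + 64 + 32 + 8 + 1, so 11^489 ≡ 1740·995·676·26·843·11 ≡ 628 (mod 1957).
x_0 = 628.
x_1 = 628^2 mod 1957 = 1027.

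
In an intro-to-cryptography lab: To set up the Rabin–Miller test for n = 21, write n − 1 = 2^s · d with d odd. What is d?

Halving: 20 → 10 → 5; 5 is odd.
So 20 = 2^2 · 5.

5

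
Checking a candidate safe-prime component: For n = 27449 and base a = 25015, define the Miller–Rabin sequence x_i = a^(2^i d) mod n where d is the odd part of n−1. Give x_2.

27448

n − 1 = 27448 = 2^3 · 3431, so s = 3 and d = 3431.
x_0 = 25015^3431 mod 27449 = 10622.
x_1 = 10622^2 mod 27449 = 11494.
x_2 = 11494^2 mod 27449 = 27448.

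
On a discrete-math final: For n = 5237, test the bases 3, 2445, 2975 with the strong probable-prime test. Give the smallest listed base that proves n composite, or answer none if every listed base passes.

none

n − 1 = 5236 = 2^2 · 1309, so s = 2 and d = 1309.
Base 3: x_0 = 3^1309 mod 5237 = 369. x_0 is neither 1 nor 5236, so continue squaring. x_1 = 369^2 mod 5237 = 5236. x_1 ≡ −1, so 3 is not a witness.
Base 2445: x_0 = 2445^1309 mod 5237 = 1. x_0 = 1, so 2445 is not a witness.
Base 2975: x_0 = 2975^1309 mod 5237 = 1. x_0 = 1, so 2975 is not a witness.
No listed base is a witness for 5237.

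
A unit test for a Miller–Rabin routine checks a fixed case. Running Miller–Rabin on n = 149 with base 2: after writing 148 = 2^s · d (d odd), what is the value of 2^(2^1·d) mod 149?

n − 1 = 148 = 2^2 · 37, so s = 2 and d = 37.
Repeated squaring mod 149: 2^1 ≡ 2, 2^2 ≡ 4, 2^4 ≡ 16, 2^8 ≡ 107, 2^16 ≡ 125, 2^32 ≡ 129.
37 = 32 + 4 + 1, so 2^37 ≡ 129·16·2 ≡ 105 (mod 149).
x_0 = 105.
x_1 = 105^2 mod 149 = 148.

148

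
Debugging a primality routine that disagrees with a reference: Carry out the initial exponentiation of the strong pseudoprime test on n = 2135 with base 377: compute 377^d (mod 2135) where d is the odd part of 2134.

538

n − 1 = 2134 = 2^1 · 1067, so s = 1 and d = 1067.
377^1067 mod 2135 = 538.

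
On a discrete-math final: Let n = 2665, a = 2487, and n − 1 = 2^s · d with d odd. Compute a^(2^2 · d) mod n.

n − 1 = 2664 = 2^3 · 333, so s = 3 and d = 333.
Repeated squaring mod 2665: 2487^1 ≡ 2487, 2487^2 ≡ 2369, 2487^4 ≡ 2336, 2487^8 ≡ 1641, 2487^16 ≡ 1231, 2487^32 ≡ 1641, 2487^64 ≡ 1231, 2487^128 ≡ 1641, 2487^256 ≡ 1231.
333 = 256 + 64 + 8 + 4 + 1, so 2487^333 ≡ 1231·1231·1641·2336·2487 ≡ 1572 (mod 2665).
x_0 = 1572.
x_1 = 1572^2 mod 2665 = 729.
x_2 = 729^2 mod 2665 = 1106.

1106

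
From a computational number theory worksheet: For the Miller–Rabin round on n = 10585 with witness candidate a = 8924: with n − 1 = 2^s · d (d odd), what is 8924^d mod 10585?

n − 1 = 10584 = 2^3 · 1323, so s = 3 and d = 1323.
Repeated squaring mod 10585: 8924^1 ≡ 8924, 8924^2 ≡ 6821, 8924^4 ≡ 4966, 8924^8 ≡ 8691, 8924^16 ≡ 9506, 8924^32 ≡ 10476, 8924^64 ≡ 1296, 8924^128 ≡ 7186, 8924^256 ≡ 4966, 8924^512 ≡ 8691, 8924^1024 ≡ 9506.
1323 = 1024 + 256 + 32 + 8 + 2 + 1, so 8924^1323 ≡ 9506·4966·10476·8691·6821·8924 ≡ 4014 (mod 10585).

4014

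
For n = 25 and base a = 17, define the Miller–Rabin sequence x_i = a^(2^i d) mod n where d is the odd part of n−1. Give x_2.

n − 1 = 24 = 2^3 · 3, so s = 3 and d = 3.
x_0 = 17^3 mod 25 = 13.
x_1 = 13^2 mod 25 = 19.
x_2 = 19^2 mod 25 = 11.

11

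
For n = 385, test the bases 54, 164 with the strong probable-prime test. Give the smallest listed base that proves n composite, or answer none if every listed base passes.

none

n − 1 = 384 = 2^7 · 3, so s = 7 and d = 3.
Base 54: x_0 = 54^3 mod 385 = 384. x_0 = 384 ≡ −1, so 54 is not a witness.
Base 164: x_0 = 164^3 mod 385 = 384. x_0 = 384 ≡ −1, so 164 is not a witness.
No listed base is a witness for 385.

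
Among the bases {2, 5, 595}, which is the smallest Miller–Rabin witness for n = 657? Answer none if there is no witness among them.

2

n − 1 = 656 = 2^4 · 41, so s = 4 and d = 41.
Base 2: x_0 = 2^41 mod 657 = 32. x_0 is neither 1 nor 656, so continue squaring. x_1 = 32^2 mod 657 = 367. x_2 = 367^2 mod 657 = 4. x_3 = 4^2 mod 657 = 16. Reached i = s−1 = 3 without hitting −1: 2 is a Miller–Rabin witness and 657 is composite.
Base 5: x_0 = 5^41 mod 657 = 452. x_0 is neither 1 nor 656, so continue squaring. x_1 = 452^2 mod 657 = 634. x_2 = 634^2 mod 657 = 529. x_3 = 529^2 mod 657 = 616. Reached i = s−1 = 3 without hitting −1: 5 is a Miller–Rabin witness and 657 is composite.
Base 595: x_0 = 595^41 mod 657 = 352. x_0 is neither 1 nor 656, so continue squaring. x_1 = 352^2 mod 657 = 388. x_2 = 388^2 mod 657 = 91. x_3 = 91^2 mod 657 = 397. Reached i = s−1 = 3 without hitting −1: 595 is a Miller–Rabin witness and 657 is composite.
The smallest witness among the given bases is 2.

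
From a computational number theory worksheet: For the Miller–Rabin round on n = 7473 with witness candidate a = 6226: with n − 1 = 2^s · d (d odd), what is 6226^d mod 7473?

n − 1 = 7472 = 2^4 · 467, so s = 4 and d = 467.
6226^467 mod 7473 = 6271.

6271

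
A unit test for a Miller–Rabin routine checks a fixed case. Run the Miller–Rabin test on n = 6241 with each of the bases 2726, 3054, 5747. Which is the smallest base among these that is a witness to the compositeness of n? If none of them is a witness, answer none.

n − 1 = 6240 = 2^5 · 195, so s = 5 and d = 195.
Base 2726: x_0 = 2726^195 mod 6241 = 1344. x_0 is neither 1 nor 6240, so continue squaring. x_1 = 1344^2 mod 6241 = 2687. x_2 = 2687^2 mod 6241 = 5373. x_3 = 5373^2 mod 6241 = 4504. x_4 = 4504^2 mod 6241 = 2766. Reached i = s−1 = 4 without hitting −1: 2726 is a Miller–Rabin witness and 6241 is composite.
Base 3054: x_0 = 3054^195 mod 6241 = 1423. x_0 is neither 1 nor 6240, so continue squaring. x_1 = 1423^2 mod 6241 = 2845. x_2 = 2845^2 mod 6241 = 5689. x_3 = 5689^2 mod 6241 = 5136. x_4 = 5136^2 mod 6241 = 4030. Reached i = s−1 = 4 without hitting −1: 3054 is a Miller–Rabin witness and 6241 is composite.
Base 5747: x_0 = 5747^195 mod 6241 = 3080. x_0 is neither 1 nor 6240, so continue squaring. x_1 = 3080^2 mod 6241 = 80. x_2 = 80^2 mod 6241 = 159. x_3 = 159^2 mod 6241 = 317. x_4 = 317^2 mod 6241 = 633. Reached i = s−1 = 4 without hitting −1: 5747 is a Miller–Rabin witness and 6241 is composite.
The smallest witness among the given bases is 2726.

2726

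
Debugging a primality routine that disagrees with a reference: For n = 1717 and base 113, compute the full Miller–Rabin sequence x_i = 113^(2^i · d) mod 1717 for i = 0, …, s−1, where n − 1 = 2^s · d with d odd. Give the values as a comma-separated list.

296, 49

n − 1 = 1716 = 2^2 · 429, so s = 2 and d = 429.
x_0 = 113^429 mod 1717 = 296.
x_1 = 296^2 mod 1717 = 49.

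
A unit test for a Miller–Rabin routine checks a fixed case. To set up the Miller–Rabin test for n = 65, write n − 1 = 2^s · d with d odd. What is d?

1

Halving: 64 → 32 → 16 → 8 → 4 → 2 → 1; 1 is odd.
So 64 = 2^6 · 1.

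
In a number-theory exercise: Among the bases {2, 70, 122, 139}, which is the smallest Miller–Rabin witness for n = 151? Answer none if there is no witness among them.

n − 1 = 150 = 2^1 · 75, so s = 1 and d = 75.
Base 2: x_0 = 2^75 mod 151 = 1. x_0 = 1, so 2 is not a witness.
Base 70: x_0 = 70^75 mod 151 = 150. x_0 = 150 ≡ −1, so 70 is not a witness.
Base 122: x_0 = 122^75 mod 151 = 150. x_0 = 150 ≡ −1, so 122 is not a witness.
Base 139: x_0 = 139^75 mod 151 = 1. x_0 = 1, so 139 is not a witness.
No listed base is a witness for 151.

none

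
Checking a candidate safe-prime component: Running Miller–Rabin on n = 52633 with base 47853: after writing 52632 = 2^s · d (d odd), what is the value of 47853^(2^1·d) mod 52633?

n − 1 = 52632 = 2^3 · 6579, so s = 3 and d = 6579.
x_0 = 47853^6579 mod 52633 = 44703.
x_1 = 44703^2 mod 52633 = 41098.

41098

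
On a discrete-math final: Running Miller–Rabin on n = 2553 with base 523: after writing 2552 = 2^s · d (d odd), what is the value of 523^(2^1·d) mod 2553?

2278

n − 1 = 2552 = 2^3 · 319, so s = 3 and d = 319.
Repeated squaring mod 2553: 523^1 ≡ 523, 523^2 ≡ 358, 523^4 ≡ 514, 523^8 ≡ 1237, 523^16 ≡ 922, 523^32 ≡ 2488, 523^64 ≡ 1672, 523^128 ≡ 49, 523^256 ≡ 2401.
319 = 256 + 32 + 16 + 8 + 4 + 2 + 1, so 523^319 ≡ 2401·2488·922·1237·514·358·523 ≡ 505 (mod 2553).
x_0 = 505.
x_1 = 505^2 mod 2553 = 2278.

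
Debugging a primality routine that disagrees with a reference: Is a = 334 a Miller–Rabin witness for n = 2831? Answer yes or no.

yes

n − 1 = 2830 = 2^1 · 1415, so s = 1 and d = 1415.
Repeated squaring mod 2831: 334^1 ≡ 334, 334^2 ≡ 1147, 334^4 ≡ 2025, 334^8 ≡ 1337, 334^16 ≡ 1208, 334^32 ≡ 1299, 334^64 ≡ 125, 334^128 ≡ 1470, 334^256 ≡ 847, 334^512 ≡ 1166, 334^1024 ≡ 676.
1415 = 1024 + 256 + 128 + 4 + 2 + 1, so 334^1415 ≡ 676·847·1470·2025·1147·334 ≡ 1793 (mod 2831).
x_0 = 334^1415 mod 2831 = 1793.
x_0 ∉ {1, 2830} and s = 1, so 334 is a Miller–Rabin witness and 2831 is composite.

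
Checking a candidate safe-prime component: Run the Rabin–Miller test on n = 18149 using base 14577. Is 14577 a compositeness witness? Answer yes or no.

no

n − 1 = 18148 = 2^2 · 4537, so s = 2 and d = 4537.
Repeated squaring mod 18149: 14577^1 ≡ 14577, 14577^2 ≡ 437, 14577^4 ≡ 9479, 14577^8 ≡ 13891, 14577^16 ≡ 17862, 14577^32 ≡ 9773, 14577^64 ≡ 11491, 14577^128 ≡ 9106, 14577^256 ≡ 14604, 14577^512 ≡ 7917, 14577^1024 ≡ 10392, 14577^2048 ≡ 7114, 14577^4096 ≡ 9584.
4537 = 4096 + 256 + 128 + 32 + 16 + 8 + 1, so 14577^4537 ≡ 9584·14604·9106·9773·17862·13891·14577 ≡ 1 (mod 18149).
x_0 = 14577^4537 mod 18149 = 1.
x_0 = 1, so 14577 is not a witness.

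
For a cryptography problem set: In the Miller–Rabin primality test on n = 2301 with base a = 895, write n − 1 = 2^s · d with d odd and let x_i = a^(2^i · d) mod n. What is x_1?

439

n − 1 = 2300 = 2^2 · 575, so s = 2 and d = 575.
x_0 = 895^575 mod 2301 = 1345.
x_1 = 1345^2 mod 2301 = 439.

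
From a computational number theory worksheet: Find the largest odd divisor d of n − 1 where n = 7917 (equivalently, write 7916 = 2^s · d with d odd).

Halving: 7916 → 3958 → 1979; 1979 is odd.
So 7916 = 2^2 · 1979.

1979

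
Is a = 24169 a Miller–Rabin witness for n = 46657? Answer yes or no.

n − 1 = 46656 = 2^6 · 729, so s = 6 and d = 729.
x_0 = 24169^729 mod 46657 = 46441.
x_0 is neither 1 nor 46656, so continue squaring.
x_1 = 46441^2 mod 46657 = 46656.
x_1 ≡ −1, so 24169 is not a witness.

no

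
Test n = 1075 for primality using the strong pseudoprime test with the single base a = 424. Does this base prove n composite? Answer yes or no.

no

n − 1 = 1074 = 2^1 · 537, so s = 1 and d = 537.
x_0 = 424^537 mod 1075 = 1074.
x_0 = 1074 ≡ −1, so 424 is not a witness.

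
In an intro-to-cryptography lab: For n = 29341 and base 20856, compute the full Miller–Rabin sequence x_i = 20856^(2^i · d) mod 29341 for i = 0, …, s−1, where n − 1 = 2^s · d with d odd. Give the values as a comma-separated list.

3366, 4330

n − 1 = 29340 = 2^2 · 7335, so s = 2 and d = 7335.
x_0 = 20856^7335 mod 29341 = 3366.
x_1 = 3366^2 mod 29341 = 4330.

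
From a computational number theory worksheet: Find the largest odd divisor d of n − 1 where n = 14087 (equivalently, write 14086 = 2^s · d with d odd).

Halving: 14086 → 7043; 7043 is odd.
So 14086 = 2^1 · 7043.

7043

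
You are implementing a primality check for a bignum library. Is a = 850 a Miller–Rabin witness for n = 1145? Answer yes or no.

n − 1 = 1144 = 2^3 · 143, so s = 3 and d = 143.
x_0 = 850^143 mod 1145 = 1035.
x_0 is neither 1 nor 1144, so continue squaring.
x_1 = 1035^2 mod 1145 = 650.
x_2 = 650^2 mod 1145 = 1140.
Reached i = s−1 = 2 without hitting −1: 850 is a Miller–Rabin witness and 1145 is composite.

yes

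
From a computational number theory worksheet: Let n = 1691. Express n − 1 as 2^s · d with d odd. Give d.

845

Halving: 1690 → 845; 845 is odd.
So 1690 = 2^1 · 845.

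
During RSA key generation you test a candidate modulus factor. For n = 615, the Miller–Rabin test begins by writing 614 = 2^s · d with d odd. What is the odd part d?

Halving: 614 → 307; 307 is odd.
So 614 = 2^1 · 307.

307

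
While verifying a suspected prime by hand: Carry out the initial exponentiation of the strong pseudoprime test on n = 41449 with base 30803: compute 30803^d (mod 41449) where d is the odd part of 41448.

24589

n − 1 = 41448 = 2^3 · 5181, so s = 3 and d = 5181.
30803^5181 mod 41449 = 24589.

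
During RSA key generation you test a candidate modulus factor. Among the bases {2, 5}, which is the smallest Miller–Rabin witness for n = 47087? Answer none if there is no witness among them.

none

n − 1 = 47086 = 2^1 · 23543, so s = 1 and d = 23543.
Base 2: x_0 = 2^23543 mod 47087 = 1. x_0 = 1, so 2 is not a witness.
Base 5: x_0 = 5^23543 mod 47087 = 47086. x_0 = 47086 ≡ −1, so 5 is not a witness.
No listed base is a witness for 47087.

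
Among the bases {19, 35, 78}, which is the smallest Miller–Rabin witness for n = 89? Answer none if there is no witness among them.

n − 1 = 88 = 2^3 · 11, so s = 3 and d = 11.
Base 19: x_0 = 19^11 mod 89 = 12. x_0 is neither 1 nor 88, so continue squaring. x_1 = 12^2 mod 89 = 55. x_2 = 55^2 mod 89 = 88. x_2 ≡ −1, so 19 is not a witness.
Base 35: x_0 = 35^11 mod 89 = 77. x_0 is neither 1 nor 88, so continue squaring. x_1 = 77^2 mod 89 = 55. x_2 = 55^2 mod 89 = 88. x_2 ≡ −1, so 35 is not a witness.
Base 78: x_0 = 78^11 mod 89 = 1. x_0 = 1, so 78 is not a witness.
No listed base is a witness for 89.

none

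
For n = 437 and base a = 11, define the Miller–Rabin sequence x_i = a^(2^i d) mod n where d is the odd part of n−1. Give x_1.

n − 1 = 436 = 2^2 · 109, so s = 2 and d = 109.
x_0 = 11^109 mod 437 = 182.
x_1 = 182^2 mod 437 = 349.

349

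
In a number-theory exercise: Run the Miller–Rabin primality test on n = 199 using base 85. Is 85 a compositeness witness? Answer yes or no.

no

n − 1 = 198 = 2^1 · 99, so s = 1 and d = 99.
x_0 = 85^99 mod 199 = 198.
x_0 = 198 ≡ −1, so 85 is not a witness.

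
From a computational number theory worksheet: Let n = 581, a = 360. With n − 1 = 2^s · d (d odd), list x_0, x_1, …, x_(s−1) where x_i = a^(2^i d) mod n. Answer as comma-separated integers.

n − 1 = 580 = 2^2 · 145, so s = 2 and d = 145.
x_0 = 360^145 mod 581 = 17.
x_1 = 17^2 mod 581 = 289.

17, 289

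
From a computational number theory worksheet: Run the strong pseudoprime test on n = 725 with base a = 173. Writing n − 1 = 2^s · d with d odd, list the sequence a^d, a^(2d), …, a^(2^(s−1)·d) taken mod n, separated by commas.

173, 204

n − 1 = 724 = 2^2 · 181, so s = 2 and d = 181.
x_0 = 173^181 mod 725 = 173.
x_1 = 173^2 mod 725 = 204.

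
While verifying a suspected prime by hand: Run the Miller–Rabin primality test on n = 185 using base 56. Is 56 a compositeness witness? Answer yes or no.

yes

n − 1 = 184 = 2^3 · 23, so s = 3 and d = 23.
x_0 = 56^23 mod 185 = 126.
x_0 is neither 1 nor 184, so continue squaring.
x_1 = 126^2 mod 185 = 151.
x_2 = 151^2 mod 185 = 46.
Reached i = s−1 = 2 without hitting −1: 56 is a Miller–Rabin witness and 185 is composite.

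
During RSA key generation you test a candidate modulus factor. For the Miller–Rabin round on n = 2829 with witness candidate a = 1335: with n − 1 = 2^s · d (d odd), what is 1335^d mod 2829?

n − 1 = 2828 = 2^2 · 707, so s = 2 and d = 707.
1335^707 mod 2829 = 783.

783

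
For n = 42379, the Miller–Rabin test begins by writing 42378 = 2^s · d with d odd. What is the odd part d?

Halving: 42378 → 21189; 21189 is odd.
So 42378 = 2^1 · 21189.

21189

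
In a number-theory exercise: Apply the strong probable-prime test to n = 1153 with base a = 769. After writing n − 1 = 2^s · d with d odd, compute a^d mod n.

n − 1 = 1152 = 2^7 · 9, so s = 7 and d = 9.
Repeated squaring mod 1153: 769^1 ≡ 769, 769^2 ≡ 1025, 769^4 ≡ 242, 769^8 ≡ 914.
9 = 8 + 1, so 769^9 ≡ 914·769 ≡ 689 (mod 1153).

689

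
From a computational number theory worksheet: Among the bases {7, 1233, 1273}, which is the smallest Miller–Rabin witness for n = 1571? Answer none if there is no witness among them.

n − 1 = 1570 = 2^1 · 785, so s = 1 and d = 785.
Base 7: x_0 = 7^785 mod 1571 = 1. x_0 = 1, so 7 is not a witness.
Base 1233: x_0 = 1233^785 mod 1571 = 1. x_0 = 1, so 1233 is not a witness.
Base 1273: x_0 = 1273^785 mod 1571 = 1. x_0 = 1, so 1273 is not a witness.
No listed base is a witness for 1571.

none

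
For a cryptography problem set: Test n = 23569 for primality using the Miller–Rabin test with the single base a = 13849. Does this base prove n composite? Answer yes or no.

n − 1 = 23568 = 2^4 · 1473, so s = 4 and d = 1473.
x_0 = 13849^1473 mod 23569 = 23568.
x_0 = 23568 ≡ −1, so 13849 is not a witness.

no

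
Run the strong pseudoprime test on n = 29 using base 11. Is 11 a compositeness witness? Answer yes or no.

n − 1 = 28 = 2^2 · 7, so s = 2 and d = 7.
x_0 = 11^7 mod 29 = 12.
x_0 is neither 1 nor 28, so continue squaring.
x_1 = 12^2 mod 29 = 28.
x_1 ≡ −1, so 11 is not a witness.

no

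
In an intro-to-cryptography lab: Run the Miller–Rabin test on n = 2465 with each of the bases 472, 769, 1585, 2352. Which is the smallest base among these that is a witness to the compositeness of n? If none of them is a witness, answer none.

n − 1 = 2464 = 2^5 · 77, so s = 5 and d = 77.
Base 472: x_0 = 472^77 mod 2465 = 302. x_0 is neither 1 nor 2464, so continue squaring. x_1 = 302^2 mod 2465 = 2464. x_1 ≡ −1, so 472 is not a witness.
Base 769: x_0 = 769^77 mod 2465 = 2129. x_0 is neither 1 nor 2464, so continue squaring. x_1 = 2129^2 mod 2465 = 1971. x_2 = 1971^2 mod 2465 = 1. x_2 = 1 but x_1 ≠ ±1, a nontrivial square root of 1 — 769 is a witness and 2465 is composite.
Base 1585: x_0 = 1585^77 mod 2465 = 1670. x_0 is neither 1 nor 2464, so continue squaring. x_1 = 1670^2 mod 2465 = 985. x_2 = 985^2 mod 2465 = 1480. x_3 = 1480^2 mod 2465 = 1480. x_4 = 1480^2 mod 2465 = 1480. Reached i = s−1 = 4 without hitting −1: 1585 is a Miller–Rabin witness and 2465 is composite.
Base 2352: x_0 = 2352^77 mod 2465 = 452. x_0 is neither 1 nor 2464, so continue squaring. x_1 = 452^2 mod 2465 = 2174. x_2 = 2174^2 mod 2465 = 871. x_3 = 871^2 mod 2465 = 1886. x_4 = 1886^2 mod 2465 = 1. x_4 = 1 but x_3 ≠ ±1, a nontrivial square root of 1 — 2352 is a witness and 2465 is composite.
The smallest witness among the given bases is 769.

769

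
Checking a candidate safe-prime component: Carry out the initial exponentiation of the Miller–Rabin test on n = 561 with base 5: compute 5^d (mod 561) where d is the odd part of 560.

23

n − 1 = 560 = 2^4 · 35, so s = 4 and d = 35.
Repeated squaring mod 561: 5^1 ≡ 5, 5^2 ≡ 25, 5^4 ≡ 64, 5^8 ≡ 169, 5^16 ≡ 511, 5^32 ≡ 256.
35 = 32 + 2 + 1, so 5^35 ≡ 256·25·5 ≡ 23 (mod 561).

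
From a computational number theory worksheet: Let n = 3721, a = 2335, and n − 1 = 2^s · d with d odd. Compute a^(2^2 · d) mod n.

n − 1 = 3720 = 2^3 · 465, so s = 3 and d = 465.
x_0 = 2335^465 mod 3721 = 1414.
x_1 = 1414^2 mod 3721 = 1219.
x_2 = 1219^2 mod 3721 = 1282.

1282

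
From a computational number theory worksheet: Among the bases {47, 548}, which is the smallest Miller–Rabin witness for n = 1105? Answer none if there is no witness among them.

none

n − 1 = 1104 = 2^4 · 69, so s = 4 and d = 69.
Base 47: x_0 = 47^69 mod 1105 = 47. x_0 is neither 1 nor 1104, so continue squaring. x_1 = 47^2 mod 1105 = 1104. x_1 ≡ −1, so 47 is not a witness.
Base 548: x_0 = 548^69 mod 1105 = 1058. x_0 is neither 1 nor 1104, so continue squaring. x_1 = 1058^2 mod 1105 = 1104. x_1 ≡ −1, so 548 is not a witness.
No listed base is a witness for 1105.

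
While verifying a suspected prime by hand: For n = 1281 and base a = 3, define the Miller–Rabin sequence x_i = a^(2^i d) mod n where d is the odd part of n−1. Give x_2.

n − 1 = 1280 = 2^8 · 5, so s = 8 and d = 5.
Repeated squaring mod 1281: 3^1 ≡ 3, 3^2 ≡ 9, 3^4 ≡ 81.
5 = 4 + 1, so 3^5 ≡ 81·3 ≡ 243 (mod 1281).
x_0 = 243.
x_1 = 243^2 mod 1281 = 123.
x_2 = 123^2 mod 1281 = 1038.

1038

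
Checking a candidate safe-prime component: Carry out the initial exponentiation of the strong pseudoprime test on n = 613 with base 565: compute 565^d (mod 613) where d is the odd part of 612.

1

n − 1 = 612 = 2^2 · 153, so s = 2 and d = 153.
565^153 mod 613 = 1.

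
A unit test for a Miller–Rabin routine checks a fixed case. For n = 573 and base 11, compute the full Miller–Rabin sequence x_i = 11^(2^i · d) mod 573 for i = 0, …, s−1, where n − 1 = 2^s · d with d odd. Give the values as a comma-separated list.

n − 1 = 572 = 2^2 · 143, so s = 2 and d = 143.
x_0 = 11^143 mod 573 = 275.
x_1 = 275^2 mod 573 = 562.

275, 562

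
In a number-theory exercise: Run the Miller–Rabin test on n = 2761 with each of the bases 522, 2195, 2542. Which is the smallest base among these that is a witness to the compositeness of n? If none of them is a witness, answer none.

n − 1 = 2760 = 2^3 · 345, so s = 3 and d = 345.
Base 522: x_0 = 522^345 mod 2761 = 1. x_0 = 1, so 522 is not a witness.
Base 2195: x_0 = 2195^345 mod 2761 = 604. x_0 is neither 1 nor 2760, so continue squaring. x_1 = 604^2 mod 2761 = 364. x_2 = 364^2 mod 2761 = 2729. Reached i = s−1 = 2 without hitting −1: 2195 is a Miller–Rabin witness and 2761 is composite.
Base 2542: x_0 = 2542^345 mod 2761 = 2509. x_0 is neither 1 nor 2760, so continue squaring. x_1 = 2509^2 mod 2761 = 1. x_1 = 1 but x_0 ≠ ±1, a nontrivial square root of 1 — 2542 is a witness and 2761 is composite.
The smallest witness among the given bases is 2195.

2195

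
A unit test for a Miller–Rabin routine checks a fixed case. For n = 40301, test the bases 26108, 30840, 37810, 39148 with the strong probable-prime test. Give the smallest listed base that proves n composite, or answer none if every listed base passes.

n − 1 = 40300 = 2^2 · 10075, so s = 2 and d = 10075.
Base 26108: x_0 = 26108^10075 mod 40301 = 32440. x_0 is neither 1 nor 40300, so continue squaring. x_1 = 32440^2 mod 40301 = 13888. Reached i = s−1 = 1 without hitting −1: 26108 is a Miller–Rabin witness and 40301 is composite.
Base 30840: x_0 = 30840^10075 mod 40301 = 33300. x_0 is neither 1 nor 40300, so continue squaring. x_1 = 33300^2 mod 40301 = 7985. Reached i = s−1 = 1 without hitting −1: 30840 is a Miller–Rabin witness and 40301 is composite.
Base 37810: x_0 = 37810^10075 mod 40301 = 20139. x_0 is neither 1 nor 40300, so continue squaring. x_1 = 20139^2 mod 40301 = 30358. Reached i = s−1 = 1 without hitting −1: 37810 is a Miller–Rabin witness and 40301 is composite.
Base 39148: x_0 = 39148^10075 mod 40301 = 13562. x_0 is neither 1 nor 40300, so continue squaring. x_1 = 13562^2 mod 40301 = 34381. Reached i = s−1 = 1 without hitting −1: 39148 is a Miller–Rabin witness and 40301 is composite.
The smallest witness among the given bases is 26108.

26108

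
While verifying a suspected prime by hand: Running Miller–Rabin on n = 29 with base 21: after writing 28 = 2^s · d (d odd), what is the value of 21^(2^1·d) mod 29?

28

n − 1 = 28 = 2^2 · 7, so s = 2 and d = 7.
x_0 = 21^7 mod 29 = 12.
x_1 = 12^2 mod 29 = 28.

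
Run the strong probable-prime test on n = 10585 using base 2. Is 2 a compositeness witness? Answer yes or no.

yes

n − 1 = 10584 = 2^3 · 1323, so s = 3 and d = 1323.
x_0 = 2^1323 mod 10585 = 7958.
x_0 is neither 1 nor 10584, so continue squaring.
x_1 = 7958^2 mod 10585 = 10294.
x_2 = 10294^2 mod 10585 = 1.
x_2 = 1 but x_1 ≠ ±1, a nontrivial square root of 1 — 2 is a witness and 10585 is composite.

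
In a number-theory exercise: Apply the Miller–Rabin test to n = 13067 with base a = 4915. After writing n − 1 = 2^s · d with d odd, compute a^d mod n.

n − 1 = 13066 = 2^1 · 6533, so s = 1 and d = 6533.
4915^6533 mod 13067 = 8617.

8617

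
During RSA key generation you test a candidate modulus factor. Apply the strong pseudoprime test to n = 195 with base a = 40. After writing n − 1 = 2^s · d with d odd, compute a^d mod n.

n − 1 = 194 = 2^1 · 97, so s = 1 and d = 97.
Repeated squaring mod 195: 40^1 ≡ 40, 40^2 ≡ 40, 40^4 ≡ 40, 40^8 ≡ 40, 40^16 ≡ 40, 40^32 ≡ 40, 40^64 ≡ 40.
97 = 64 + 32 + 1, so 40^97 ≡ 40·40·40 ≡ 40 (mod 195).

40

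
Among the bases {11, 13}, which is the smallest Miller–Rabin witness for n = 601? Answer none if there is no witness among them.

n − 1 = 600 = 2^3 · 75, so s = 3 and d = 75.
Base 11: x_0 = 11^75 mod 601 = 542. x_0 is neither 1 nor 600, so continue squaring. x_1 = 542^2 mod 601 = 476. x_2 = 476^2 mod 601 = 600. x_2 ≡ −1, so 11 is not a witness.
Base 13: x_0 = 13^75 mod 601 = 125. x_0 is neither 1 nor 600, so continue squaring. x_1 = 125^2 mod 601 = 600. x_1 ≡ −1, so 13 is not a witness.
No listed base is a witness for 601.

none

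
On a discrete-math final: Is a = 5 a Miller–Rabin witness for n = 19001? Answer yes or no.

no

n − 1 = 19000 = 2^3 · 2375, so s = 3 and d = 2375.
Repeated squaring mod 19001: 5^1 ≡ 5, 5^2 ≡ 25, 5^4 ≡ 625, 5^8 ≡ 10605, 5^16 ≡ 18107, 5^32 ≡ 1194, 5^64 ≡ 561, 5^128 ≡ 10705, 5^256 ≡ 1994, 5^512 ≡ 4827, 5^1024 ≡ 4703, 5^2048 ≡ 1045.
2375 = 2048 + 256 + 64 + 4 + 2 + 1, so 5^2375 ≡ 1045·1994·561·625·25·5 ≡ 9749 (mod 19001).
x_0 = 5^2375 mod 19001 = 9749.
x_0 is neither 1 nor 19000, so continue squaring.
x_1 = 9749^2 mod 19001 = 19000.
x_1 ≡ −1, so 5 is not a witness.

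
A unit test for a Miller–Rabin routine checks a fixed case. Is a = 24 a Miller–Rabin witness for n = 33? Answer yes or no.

yes

n − 1 = 32 = 2^5 · 1, so s = 5 and d = 1.
x_0 = 24^1 mod 33 = 24.
x_0 is neither 1 nor 32, so continue squaring.
x_1 = 24^2 mod 33 = 15.
x_2 = 15^2 mod 33 = 27.
x_3 = 27^2 mod 33 = 3.
x_4 = 3^2 mod 33 = 9.
Reached i = s−1 = 4 without hitting −1: 24 is a Miller–Rabin witness and 33 is composite.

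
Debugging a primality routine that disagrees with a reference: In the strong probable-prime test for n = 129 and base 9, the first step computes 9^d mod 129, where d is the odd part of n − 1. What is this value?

9

n − 1 = 128 = 2^7 · 1, so s = 7 and d = 1.
9^1 mod 129 = 9.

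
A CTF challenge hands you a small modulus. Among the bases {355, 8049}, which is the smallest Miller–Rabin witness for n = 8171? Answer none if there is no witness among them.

none

n − 1 = 8170 = 2^1 · 4085, so s = 1 and d = 4085.
Base 355: x_0 = 355^4085 mod 8171 = 8170. x_0 = 8170 ≡ −1, so 355 is not a witness.
Base 8049: x_0 = 8049^4085 mod 8171 = 1. x_0 = 1, so 8049 is not a witness.
No listed base is a witness for 8171.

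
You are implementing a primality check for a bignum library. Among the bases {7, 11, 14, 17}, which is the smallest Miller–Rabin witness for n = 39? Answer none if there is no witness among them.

7

n − 1 = 38 = 2^1 · 19, so s = 1 and d = 19.
Base 7: x_0 = 7^19 mod 39 = 19. x_0 ∉ {1, 38} and s = 1, so 7 is a Miller–Rabin witness and 39 is composite.
Base 11: x_0 = 11^19 mod 39 = 2. x_0 ∉ {1, 38} and s = 1, so 11 is a Miller–Rabin witness and 39 is composite.
Base 14: x_0 = 14^19 mod 39 = 14. x_0 ∉ {1, 38} and s = 1, so 14 is a Miller–Rabin witness and 39 is composite.
Base 17: x_0 = 17^19 mod 39 = 17. x_0 ∉ {1, 38} and s = 1, so 17 is a Miller–Rabin witness and 39 is composite.
The smallest witness among the given bases is 7.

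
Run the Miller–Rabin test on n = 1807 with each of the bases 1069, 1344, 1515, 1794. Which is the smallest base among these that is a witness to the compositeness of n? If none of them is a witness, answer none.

n − 1 = 1806 = 2^1 · 903, so s = 1 and d = 903.
Base 1069: x_0 = 1069^903 mod 1807 = 1. x_0 = 1, so 1069 is not a witness.
Base 1344: x_0 = 1344^903 mod 1807 = 372. x_0 ∉ {1, 1806} and s = 1, so 1344 is a Miller–Rabin witness and 1807 is composite.
Base 1515: x_0 = 1515^903 mod 1807 = 1435. x_0 ∉ {1, 1806} and s = 1, so 1515 is a Miller–Rabin witness and 1807 is composite.
Base 1794: x_0 = 1794^903 mod 1807 = 1495. x_0 ∉ {1, 1806} and s = 1, so 1794 is a Miller–Rabin witness and 1807 is composite.
The smallest witness among the given bases is 1344.

1344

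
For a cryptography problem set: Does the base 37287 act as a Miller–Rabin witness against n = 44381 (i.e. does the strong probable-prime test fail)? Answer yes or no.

no

n − 1 = 44380 = 2^2 · 11095, so s = 2 and d = 11095.
x_0 = 37287^11095 mod 44381 = 16584.
x_0 is neither 1 nor 44380, so continue squaring.
x_1 = 16584^2 mod 44381 = 44380.
x_1 ≡ −1, so 37287 is not a witness.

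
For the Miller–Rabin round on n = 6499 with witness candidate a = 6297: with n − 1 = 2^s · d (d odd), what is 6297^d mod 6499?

6297

n − 1 = 6498 = 2^1 · 3249, so s = 1 and d = 3249.
Repeated squaring mod 6499: 6297^1 ≡ 6297, 6297^2 ≡ 1810, 6297^4 ≡ 604, 6297^8 ≡ 872, 6297^16 ≡ 1, 6297^32 ≡ 1, 6297^64 ≡ 1, 6297^128 ≡ 1, 6297^256 ≡ 1, 6297^512 ≡ 1, 6297^1024 ≡ 1, 6297^2048 ≡ 1.
3249 = 2048 + 1024 + 128 + 32 + 16 + 1, so 6297^3249 ≡ 1·1·1·1·1·6297 ≡ 6297 (mod 6499).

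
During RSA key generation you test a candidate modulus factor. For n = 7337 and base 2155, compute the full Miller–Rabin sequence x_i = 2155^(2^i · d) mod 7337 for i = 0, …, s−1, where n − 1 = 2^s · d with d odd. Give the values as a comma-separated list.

3827, 1277, 1915

n − 1 = 7336 = 2^3 · 917, so s = 3 and d = 917.
x_0 = 2155^917 mod 7337 = 3827.
x_1 = 3827^2 mod 7337 = 1277.
x_2 = 1277^2 mod 7337 = 1915.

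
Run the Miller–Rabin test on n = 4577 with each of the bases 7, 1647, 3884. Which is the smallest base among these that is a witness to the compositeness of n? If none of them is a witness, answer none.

n − 1 = 4576 = 2^5 · 143, so s = 5 and d = 143.
Base 7: x_0 = 7^143 mod 4577 = 1356. x_0 is neither 1 nor 4576, so continue squaring. x_1 = 1356^2 mod 4577 = 3359. x_2 = 3359^2 mod 4577 = 576. x_3 = 576^2 mod 4577 = 2232. x_4 = 2232^2 mod 4577 = 2048. Reached i = s−1 = 4 without hitting −1: 7 is a Miller–Rabin witness and 4577 is composite.
Base 1647: x_0 = 1647^143 mod 4577 = 505. x_0 is neither 1 nor 4576, so continue squaring. x_1 = 505^2 mod 4577 = 3290. x_2 = 3290^2 mod 4577 = 4072. x_3 = 4072^2 mod 4577 = 3290. x_4 = 3290^2 mod 4577 = 4072. Reached i = s−1 = 4 without hitting −1: 1647 is a Miller–Rabin witness and 4577 is composite.
Base 3884: x_0 = 3884^143 mod 4577 = 1195. x_0 is neither 1 nor 4576, so continue squaring. x_1 = 1195^2 mod 4577 = 1. x_1 = 1 but x_0 ≠ ±1, a nontrivial square root of 1 — 3884 is a witness and 4577 is composite.
The smallest witness among the given bases is 7.

7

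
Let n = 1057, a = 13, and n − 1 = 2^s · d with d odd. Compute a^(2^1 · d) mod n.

148

n − 1 = 1056 = 2^5 · 33, so s = 5 and d = 33.
x_0 = 13^33 mod 1057 = 216.
x_1 = 216^2 mod 1057 = 148.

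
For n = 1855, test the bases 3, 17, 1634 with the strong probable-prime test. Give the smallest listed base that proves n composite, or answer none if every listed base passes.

3

n − 1 = 1854 = 2^1 · 927, so s = 1 and d = 927.
Base 3: x_0 = 3^927 mod 1855 = 167. x_0 ∉ {1, 1854} and s = 1, so 3 is a Miller–Rabin witness and 1855 is composite.
Base 17: x_0 = 17^927 mod 1855 = 643. x_0 ∉ {1, 1854} and s = 1, so 17 is a Miller–Rabin witness and 1855 is composite.
Base 1634: x_0 = 1634^927 mod 1855 = 1049. x_0 ∉ {1, 1854} and s = 1, so 1634 is a Miller–Rabin witness and 1855 is composite.
The smallest witness among the given bases is 3.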